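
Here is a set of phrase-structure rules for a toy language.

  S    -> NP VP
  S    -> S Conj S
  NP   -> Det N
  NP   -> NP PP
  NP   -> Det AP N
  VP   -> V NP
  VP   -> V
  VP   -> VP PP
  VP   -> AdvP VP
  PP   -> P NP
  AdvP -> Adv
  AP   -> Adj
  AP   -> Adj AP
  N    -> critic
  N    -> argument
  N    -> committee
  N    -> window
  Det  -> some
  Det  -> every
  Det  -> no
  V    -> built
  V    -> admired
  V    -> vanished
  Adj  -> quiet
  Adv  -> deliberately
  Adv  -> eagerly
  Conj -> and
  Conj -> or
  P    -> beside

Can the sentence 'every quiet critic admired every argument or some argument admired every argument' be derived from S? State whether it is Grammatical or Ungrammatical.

Grammatical

S
  S
    NP
      Det: every
      AP
        Adj: quiet
      N: critic
    VP
      V: admired
      NP
        Det: every
        N: argument
  Conj: or
  S
    NP
      Det: some
      N: argument
    VP
      V: admired
      NP
        Det: every
        N: argument
Each bracket corresponds to one application of a listed rule, so the string is derivable from S.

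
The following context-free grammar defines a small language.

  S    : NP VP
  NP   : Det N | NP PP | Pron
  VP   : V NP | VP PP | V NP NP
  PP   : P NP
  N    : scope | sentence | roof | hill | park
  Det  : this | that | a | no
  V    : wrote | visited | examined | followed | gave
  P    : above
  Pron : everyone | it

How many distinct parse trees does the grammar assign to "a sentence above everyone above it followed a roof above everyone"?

4

Two of the 4 distinct bracketings:
[S [NP [NP [Det a] [N sentence]] [PP [P above] [NP [NP [Pron everyone]] [PP [P above] [NP [Pron it]]]]]] [VP [V followed] [NP [NP [Det a] [N roof]] [PP [P above] [NP [Pron everyone]]]]]]
[S [NP [NP [Det a] [N sentence]] [PP [P above] [NP [NP [Pron everyone]] [PP [P above] [NP [Pron it]]]]]] [VP [VP [V followed] [NP [Det a] [N roof]]] [PP [P above] [NP [Pron everyone]]]]]
The difference turns on whether VP → VP PP is used at the relevant span, versus an alternative expansion of VP.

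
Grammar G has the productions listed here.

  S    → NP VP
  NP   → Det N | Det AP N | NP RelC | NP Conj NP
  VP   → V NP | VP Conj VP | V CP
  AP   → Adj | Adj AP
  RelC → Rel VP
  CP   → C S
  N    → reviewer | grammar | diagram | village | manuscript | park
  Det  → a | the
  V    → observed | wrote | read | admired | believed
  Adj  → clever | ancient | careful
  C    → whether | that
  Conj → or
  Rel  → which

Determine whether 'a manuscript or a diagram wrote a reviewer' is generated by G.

S
  NP
    NP
      Det: a
      N: manuscript
    Conj: or
    NP
      Det: a
      N: diagram
  VP
    V: wrote
    NP
      Det: a
      N: reviewer
The bracketing above is licensed at every node by one of the given productions, with S at the root.

Grammatical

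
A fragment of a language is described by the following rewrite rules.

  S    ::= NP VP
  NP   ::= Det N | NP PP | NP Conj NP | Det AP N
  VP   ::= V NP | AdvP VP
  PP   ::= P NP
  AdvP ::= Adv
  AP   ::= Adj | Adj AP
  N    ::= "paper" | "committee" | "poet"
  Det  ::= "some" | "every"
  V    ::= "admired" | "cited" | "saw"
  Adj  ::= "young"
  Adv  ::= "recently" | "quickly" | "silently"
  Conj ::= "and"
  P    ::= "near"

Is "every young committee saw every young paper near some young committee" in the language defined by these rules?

Grammatical

S
  NP
    Det: every
    AP
      Adj: young
    N: committee
  VP
    V: saw
    NP
      NP
        Det: every
        AP
          Adj: young
        N: paper
      PP
        P: near
        NP
          Det: some
          AP
            Adj: young
          N: committee
Every word is introduced by a lexical rule and the phrasal rules combine the resulting categories into a single S.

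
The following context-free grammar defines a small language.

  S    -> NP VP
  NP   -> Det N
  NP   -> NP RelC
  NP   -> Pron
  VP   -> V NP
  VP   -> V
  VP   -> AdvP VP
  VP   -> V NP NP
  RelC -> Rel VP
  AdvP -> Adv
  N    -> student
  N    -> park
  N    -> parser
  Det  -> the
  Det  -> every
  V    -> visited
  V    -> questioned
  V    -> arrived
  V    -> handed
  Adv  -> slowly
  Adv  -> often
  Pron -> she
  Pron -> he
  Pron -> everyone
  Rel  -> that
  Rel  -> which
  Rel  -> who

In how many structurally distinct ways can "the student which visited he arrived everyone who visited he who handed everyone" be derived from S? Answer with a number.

Two of the 6 distinct bracketings:
[S [NP [NP [Det the] [N student]] [RelC [Rel which] [VP [V visited] [NP [Pron he]]]]] [VP [V arrived] [NP [NP [Pron everyone]] [RelC [Rel who] [VP [V visited] [NP [NP [Pron he]] [RelC [Rel who] [VP [V handed] [NP [Pron everyone]]]]]]]]]]
[S [NP [NP [Det the] [N student]] [RelC [Rel which] [VP [V visited] [NP [Pron he]]]]] [VP [V arrived] [NP [NP [Pron everyone]] [RelC [Rel who] [VP [V visited] [NP [NP [Pron he]] [RelC [Rel who] [VP [V handed]]]] [NP [Pron everyone]]]]]]]
The difference turns on whether VP → V is used at the relevant span, versus an alternative expansion of VP.

6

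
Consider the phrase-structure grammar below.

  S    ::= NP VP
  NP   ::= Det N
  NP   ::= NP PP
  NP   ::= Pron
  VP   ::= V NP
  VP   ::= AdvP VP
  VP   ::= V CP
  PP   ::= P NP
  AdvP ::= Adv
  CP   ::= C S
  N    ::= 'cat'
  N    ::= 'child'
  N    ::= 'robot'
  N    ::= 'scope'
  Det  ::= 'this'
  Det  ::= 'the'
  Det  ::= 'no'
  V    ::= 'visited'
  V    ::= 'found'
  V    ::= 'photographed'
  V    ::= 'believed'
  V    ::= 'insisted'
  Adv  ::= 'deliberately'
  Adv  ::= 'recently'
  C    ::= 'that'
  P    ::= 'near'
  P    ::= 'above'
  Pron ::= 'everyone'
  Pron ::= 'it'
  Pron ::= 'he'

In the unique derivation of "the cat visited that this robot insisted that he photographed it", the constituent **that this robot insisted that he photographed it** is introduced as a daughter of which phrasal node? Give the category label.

[S [NP [Det the] [N cat]] [VP [V visited] [CP [C that] [S [NP [Det this] [N robot]] [VP [V insisted] [CP [C that] [S [NP [Pron he]] [VP [V photographed] [NP [Pron it]]]]]]]]]]
The span 'that this robot insisted that he photographed it' is the CP node built by CP → C S.
Its mother is the VP built by VP → V CP.

VP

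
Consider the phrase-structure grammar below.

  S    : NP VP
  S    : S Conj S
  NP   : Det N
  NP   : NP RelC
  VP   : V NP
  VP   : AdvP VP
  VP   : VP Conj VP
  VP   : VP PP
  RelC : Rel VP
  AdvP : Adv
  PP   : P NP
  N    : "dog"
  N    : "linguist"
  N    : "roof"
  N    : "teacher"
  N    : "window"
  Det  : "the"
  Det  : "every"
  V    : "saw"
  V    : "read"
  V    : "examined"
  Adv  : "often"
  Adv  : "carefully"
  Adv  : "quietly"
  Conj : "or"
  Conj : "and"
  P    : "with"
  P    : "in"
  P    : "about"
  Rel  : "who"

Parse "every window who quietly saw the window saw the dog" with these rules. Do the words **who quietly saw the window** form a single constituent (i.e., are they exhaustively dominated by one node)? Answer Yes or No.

Yes

[S [NP [NP [Det every] [N window]] [RelC [Rel who] [VP [AdvP [Adv quietly]] [VP [V saw] [NP [Det the] [N window]]]]]] [VP [V saw] [NP [Det the] [N dog]]]]
The words 'who quietly saw the window' are exhaustively dominated by a single RelC node (built by RelC → Rel VP), so they form a constituent.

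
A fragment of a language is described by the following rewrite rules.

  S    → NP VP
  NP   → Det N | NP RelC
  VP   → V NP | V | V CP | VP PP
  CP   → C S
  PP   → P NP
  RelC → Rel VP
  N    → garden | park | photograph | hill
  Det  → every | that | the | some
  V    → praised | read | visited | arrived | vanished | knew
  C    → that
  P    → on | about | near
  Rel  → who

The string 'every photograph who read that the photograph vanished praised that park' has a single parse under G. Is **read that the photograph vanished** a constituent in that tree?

Yes

[S [NP [NP [Det every] [N photograph]] [RelC [Rel who] [VP [V read] [CP [C that] [S [NP [Det the] [N photograph]] [VP [V vanished]]]]]]] [VP [V praised] [NP [Det that] [N park]]]]
The words 'read that the photograph vanished' are exhaustively dominated by a single VP node (built by VP → V CP), so they form a constituent.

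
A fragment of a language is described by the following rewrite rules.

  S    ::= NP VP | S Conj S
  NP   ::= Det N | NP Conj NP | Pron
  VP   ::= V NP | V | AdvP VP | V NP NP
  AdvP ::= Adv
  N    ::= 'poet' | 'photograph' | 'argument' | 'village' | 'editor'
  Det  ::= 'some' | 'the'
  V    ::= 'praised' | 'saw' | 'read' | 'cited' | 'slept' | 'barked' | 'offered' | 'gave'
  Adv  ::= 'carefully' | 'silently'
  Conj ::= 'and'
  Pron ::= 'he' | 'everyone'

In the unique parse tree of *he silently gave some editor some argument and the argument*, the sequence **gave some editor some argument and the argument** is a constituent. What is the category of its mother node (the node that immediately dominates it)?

VP

S
  NP
    Pron: he
  VP
    AdvP
      Adv: silently
    VP
      V: gave
      NP
        Det: some
        N: editor
      NP
        NP
          Det: some
          N: argument
        Conj: and
        NP
          Det: the
          N: argument
The span 'gave some editor some argument and the argument' is the VP node built by VP → V NP NP.
Its mother is the VP built by VP → AdvP VP.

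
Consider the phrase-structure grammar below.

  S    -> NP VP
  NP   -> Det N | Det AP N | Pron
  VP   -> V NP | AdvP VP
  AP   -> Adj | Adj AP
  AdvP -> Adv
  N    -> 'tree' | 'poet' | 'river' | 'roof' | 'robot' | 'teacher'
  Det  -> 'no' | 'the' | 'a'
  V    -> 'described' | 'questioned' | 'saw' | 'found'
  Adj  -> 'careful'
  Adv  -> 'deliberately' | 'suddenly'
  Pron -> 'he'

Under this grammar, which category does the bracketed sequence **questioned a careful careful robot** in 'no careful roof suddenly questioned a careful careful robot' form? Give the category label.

S
  NP
    Det: no
    AP
      Adj: careful
    N: roof
  VP
    AdvP
      Adv: suddenly
    VP
      V: questioned
      NP
        Det: a
        AP
          Adj: careful
          AP
            Adj: careful
        N: robot
The span 'questioned a careful careful robot' is the VP node built by VP → V NP.

VP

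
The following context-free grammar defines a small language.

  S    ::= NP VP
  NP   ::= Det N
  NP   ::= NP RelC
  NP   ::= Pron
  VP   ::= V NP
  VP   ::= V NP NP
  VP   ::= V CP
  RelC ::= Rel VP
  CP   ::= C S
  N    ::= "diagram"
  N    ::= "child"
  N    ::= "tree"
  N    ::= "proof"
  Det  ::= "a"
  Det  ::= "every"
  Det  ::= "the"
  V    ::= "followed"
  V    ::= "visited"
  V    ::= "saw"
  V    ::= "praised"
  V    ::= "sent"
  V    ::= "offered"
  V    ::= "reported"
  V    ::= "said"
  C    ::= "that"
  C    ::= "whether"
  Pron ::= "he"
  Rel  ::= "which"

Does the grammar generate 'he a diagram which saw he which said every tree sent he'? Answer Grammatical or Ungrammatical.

Ungrammatical

For S → NP VP, the only prefix that parses as NP is 'he', but the remainder 'a diagram which saw he which said every tree sent he' is not a VP under these rules.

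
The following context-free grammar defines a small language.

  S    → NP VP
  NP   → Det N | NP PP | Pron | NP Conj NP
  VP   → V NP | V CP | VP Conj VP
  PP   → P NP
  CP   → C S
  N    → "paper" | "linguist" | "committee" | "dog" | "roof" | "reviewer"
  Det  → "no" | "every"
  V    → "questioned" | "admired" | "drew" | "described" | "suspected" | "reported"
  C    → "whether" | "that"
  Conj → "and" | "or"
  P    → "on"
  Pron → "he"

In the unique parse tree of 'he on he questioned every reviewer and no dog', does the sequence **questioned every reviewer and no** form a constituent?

No

[S [NP [NP [Pron he]] [PP [P on] [NP [Pron he]]]] [VP [V questioned] [NP [NP [Det every] [N reviewer]] [Conj and] [NP [Det no] [N dog]]]]]
The smallest constituent containing 'questioned every reviewer and no' is the VP spanning 'questioned every reviewer and no dog'; no single node in the tree dominates exactly the given words.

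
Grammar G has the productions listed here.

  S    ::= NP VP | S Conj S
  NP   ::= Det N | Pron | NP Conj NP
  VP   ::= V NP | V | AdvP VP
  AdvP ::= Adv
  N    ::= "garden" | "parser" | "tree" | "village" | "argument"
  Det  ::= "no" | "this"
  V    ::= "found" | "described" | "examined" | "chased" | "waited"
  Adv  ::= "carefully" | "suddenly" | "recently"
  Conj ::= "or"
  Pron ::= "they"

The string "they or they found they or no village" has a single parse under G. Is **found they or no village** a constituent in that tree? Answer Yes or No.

Yes

[S [NP [NP [Pron they]] [Conj or] [NP [Pron they]]] [VP [V found] [NP [NP [Pron they]] [Conj or] [NP [Det no] [N village]]]]]
The words 'found they or no village' are exhaustively dominated by a single VP node (built by VP → V NP), so they form a constituent.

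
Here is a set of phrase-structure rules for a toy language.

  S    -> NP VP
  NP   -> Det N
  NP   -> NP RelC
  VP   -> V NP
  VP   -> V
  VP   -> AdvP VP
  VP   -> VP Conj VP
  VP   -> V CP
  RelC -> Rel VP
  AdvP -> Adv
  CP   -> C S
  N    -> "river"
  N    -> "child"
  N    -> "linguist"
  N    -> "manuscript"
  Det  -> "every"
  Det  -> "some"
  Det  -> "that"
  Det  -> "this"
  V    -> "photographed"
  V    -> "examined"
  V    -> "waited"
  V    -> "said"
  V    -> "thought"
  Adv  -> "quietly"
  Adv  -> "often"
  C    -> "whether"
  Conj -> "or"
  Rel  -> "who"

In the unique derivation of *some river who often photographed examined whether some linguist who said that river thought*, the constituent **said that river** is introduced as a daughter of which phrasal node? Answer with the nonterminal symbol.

RelC

S
  NP
    NP
      Det: some
      N: river
    RelC
      Rel: who
      VP
        AdvP
          Adv: often
        VP
          V: photographed
  VP
    V: examined
    CP
      C: whether
      S
        NP
          NP
            Det: some
            N: linguist
          RelC
            Rel: who
            VP
              V: said
              NP
                Det: that
                N: river
        VP
          V: thought
The span 'said that river' is the VP node built by VP → V NP.
Its mother is the RelC built by RelC → Rel VP.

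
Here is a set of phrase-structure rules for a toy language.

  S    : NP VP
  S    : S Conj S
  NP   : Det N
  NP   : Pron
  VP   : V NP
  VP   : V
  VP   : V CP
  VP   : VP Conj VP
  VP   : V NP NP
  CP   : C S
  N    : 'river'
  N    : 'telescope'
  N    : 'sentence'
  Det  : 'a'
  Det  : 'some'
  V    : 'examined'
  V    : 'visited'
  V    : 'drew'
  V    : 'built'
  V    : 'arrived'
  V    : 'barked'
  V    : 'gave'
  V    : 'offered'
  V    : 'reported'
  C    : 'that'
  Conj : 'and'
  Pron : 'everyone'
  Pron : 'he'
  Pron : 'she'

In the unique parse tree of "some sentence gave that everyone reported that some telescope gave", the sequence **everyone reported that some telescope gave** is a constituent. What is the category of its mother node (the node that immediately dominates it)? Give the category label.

CP

[S [NP [Det some] [N sentence]] [VP [V gave] [CP [C that] [S [NP [Pron everyone]] [VP [V reported] [CP [C that] [S [NP [Det some] [N telescope]] [VP [V gave]]]]]]]]]
The span 'everyone reported that some telescope gave' is the S node built by S → NP VP.
Its mother is the CP built by CP → C S.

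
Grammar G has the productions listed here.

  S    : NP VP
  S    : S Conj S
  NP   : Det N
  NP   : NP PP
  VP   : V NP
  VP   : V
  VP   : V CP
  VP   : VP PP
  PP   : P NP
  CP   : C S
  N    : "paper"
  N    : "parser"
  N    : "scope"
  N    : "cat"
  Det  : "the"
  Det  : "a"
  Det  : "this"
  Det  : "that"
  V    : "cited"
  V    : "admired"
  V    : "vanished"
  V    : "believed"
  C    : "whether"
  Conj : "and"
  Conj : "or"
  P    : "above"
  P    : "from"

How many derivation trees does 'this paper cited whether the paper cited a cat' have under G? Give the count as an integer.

[S [NP [Det this] [N paper]] [VP [V cited] [CP [C whether] [S [NP [Det the] [N paper]] [VP [V cited] [NP [Det a] [N cat]]]]]]]
No rule offers an alternative attachment or grouping for any span, so this is the only derivation.

1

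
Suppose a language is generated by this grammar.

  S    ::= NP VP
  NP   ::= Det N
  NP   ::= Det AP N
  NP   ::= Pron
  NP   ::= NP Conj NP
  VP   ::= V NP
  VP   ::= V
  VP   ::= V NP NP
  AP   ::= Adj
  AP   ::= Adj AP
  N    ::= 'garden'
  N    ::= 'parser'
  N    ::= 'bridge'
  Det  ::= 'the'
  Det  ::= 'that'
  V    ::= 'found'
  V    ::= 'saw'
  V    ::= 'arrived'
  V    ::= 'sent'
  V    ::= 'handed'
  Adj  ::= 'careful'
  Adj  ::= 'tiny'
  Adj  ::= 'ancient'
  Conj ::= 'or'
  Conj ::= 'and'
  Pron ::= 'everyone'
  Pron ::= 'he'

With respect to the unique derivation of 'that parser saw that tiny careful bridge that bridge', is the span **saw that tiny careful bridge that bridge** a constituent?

[S [NP [Det that] [N parser]] [VP [V saw] [NP [Det that] [AP [Adj tiny] [AP [Adj careful]]] [N bridge]] [NP [Det that] [N bridge]]]]
The words 'saw that tiny careful bridge that bridge' are exhaustively dominated by a single VP node (built by VP → V NP NP), so they form a constituent.

Yes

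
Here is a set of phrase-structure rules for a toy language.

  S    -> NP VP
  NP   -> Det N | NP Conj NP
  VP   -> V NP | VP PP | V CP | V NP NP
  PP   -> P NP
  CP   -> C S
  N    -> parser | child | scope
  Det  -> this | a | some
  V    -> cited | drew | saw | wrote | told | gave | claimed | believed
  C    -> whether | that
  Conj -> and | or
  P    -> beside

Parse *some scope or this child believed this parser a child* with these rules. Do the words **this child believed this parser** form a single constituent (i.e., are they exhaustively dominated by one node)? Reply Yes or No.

[S [NP [NP [Det some] [N scope]] [Conj or] [NP [Det this] [N child]]] [VP [V believed] [NP [Det this] [N parser]] [NP [Det a] [N child]]]]
The smallest constituent containing 'this child believed this parser' is the S spanning 'some scope or this child believed this parser a child'; no single node in the tree dominates exactly the given words.

No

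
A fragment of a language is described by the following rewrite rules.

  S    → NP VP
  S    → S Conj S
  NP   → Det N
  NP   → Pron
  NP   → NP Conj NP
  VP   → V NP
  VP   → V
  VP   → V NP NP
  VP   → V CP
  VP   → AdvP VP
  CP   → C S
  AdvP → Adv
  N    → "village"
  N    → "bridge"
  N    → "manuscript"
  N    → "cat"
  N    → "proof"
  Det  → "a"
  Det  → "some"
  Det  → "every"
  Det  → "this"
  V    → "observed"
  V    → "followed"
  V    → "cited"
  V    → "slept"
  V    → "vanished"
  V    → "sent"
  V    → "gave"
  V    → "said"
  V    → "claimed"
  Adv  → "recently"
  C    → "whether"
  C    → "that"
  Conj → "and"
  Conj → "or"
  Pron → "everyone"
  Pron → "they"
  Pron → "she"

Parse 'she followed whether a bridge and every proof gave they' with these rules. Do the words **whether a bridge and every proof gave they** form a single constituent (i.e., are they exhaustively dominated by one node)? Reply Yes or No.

[S [NP [Pron she]] [VP [V followed] [CP [C whether] [S [NP [NP [Det a] [N bridge]] [Conj and] [NP [Det every] [N proof]]] [VP [V gave] [NP [Pron they]]]]]]]
The words 'whether a bridge and every proof gave they' are exhaustively dominated by a single CP node (built by CP → C S), so they form a constituent.

Yes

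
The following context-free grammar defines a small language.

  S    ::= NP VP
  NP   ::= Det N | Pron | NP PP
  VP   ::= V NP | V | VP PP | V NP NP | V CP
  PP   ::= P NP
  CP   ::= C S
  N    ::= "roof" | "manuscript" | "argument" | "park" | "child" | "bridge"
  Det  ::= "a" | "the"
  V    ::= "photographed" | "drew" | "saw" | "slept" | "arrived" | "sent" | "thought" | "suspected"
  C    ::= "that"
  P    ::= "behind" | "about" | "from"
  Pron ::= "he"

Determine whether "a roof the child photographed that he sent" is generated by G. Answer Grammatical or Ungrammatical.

For S → NP VP, the only prefix that parses as NP is 'a roof', but the remainder 'the child photographed that he sent' is not a VP under these rules.

Ungrammatical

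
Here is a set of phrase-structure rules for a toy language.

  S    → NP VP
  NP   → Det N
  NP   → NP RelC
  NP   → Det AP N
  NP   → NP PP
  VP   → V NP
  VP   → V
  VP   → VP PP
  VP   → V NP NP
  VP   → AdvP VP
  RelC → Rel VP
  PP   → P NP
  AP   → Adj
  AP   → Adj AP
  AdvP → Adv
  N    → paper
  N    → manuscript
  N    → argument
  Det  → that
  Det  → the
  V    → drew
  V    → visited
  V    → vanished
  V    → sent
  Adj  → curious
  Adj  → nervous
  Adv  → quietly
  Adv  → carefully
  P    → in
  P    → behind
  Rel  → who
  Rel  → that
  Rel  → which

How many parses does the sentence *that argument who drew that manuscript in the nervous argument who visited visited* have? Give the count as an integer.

7

Two of the 7 distinct bracketings:
[S [NP [NP [Det that] [N argument]] [RelC [Rel who] [VP [V drew] [NP [NP [NP [Det that] [N manuscript]] [PP [P in] [NP [Det the] [AP [Adj nervous]] [N argument]]]] [RelC [Rel who] [VP [V visited]]]]]]] [VP [V visited]]]
[S [NP [NP [Det that] [N argument]] [RelC [Rel who] [VP [V drew] [NP [NP [Det that] [N manuscript]] [PP [P in] [NP [NP [Det the] [AP [Adj nervous]] [N argument]] [RelC [Rel who] [VP [V visited]]]]]]]]] [VP [V visited]]]
The trees differ in how a recursive rule is bracketed over the same span.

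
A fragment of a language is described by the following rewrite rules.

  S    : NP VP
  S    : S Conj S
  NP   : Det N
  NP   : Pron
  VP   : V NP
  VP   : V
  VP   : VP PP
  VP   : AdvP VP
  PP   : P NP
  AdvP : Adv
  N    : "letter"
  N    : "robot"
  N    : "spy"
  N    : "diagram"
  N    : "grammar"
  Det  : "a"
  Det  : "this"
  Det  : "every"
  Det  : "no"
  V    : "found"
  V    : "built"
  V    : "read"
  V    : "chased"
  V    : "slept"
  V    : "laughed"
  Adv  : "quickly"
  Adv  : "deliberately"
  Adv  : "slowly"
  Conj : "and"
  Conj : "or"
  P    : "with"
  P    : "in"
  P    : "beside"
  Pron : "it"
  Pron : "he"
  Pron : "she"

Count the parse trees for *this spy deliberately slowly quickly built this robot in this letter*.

4

Two of the 4 distinct bracketings:
[S [NP [Det this] [N spy]] [VP [VP [AdvP [Adv deliberately]] [VP [AdvP [Adv slowly]] [VP [AdvP [Adv quickly]] [VP [V built] [NP [Det this] [N robot]]]]]] [PP [P in] [NP [Det this] [N letter]]]]]
[S [NP [Det this] [N spy]] [VP [AdvP [Adv deliberately]] [VP [VP [AdvP [Adv slowly]] [VP [AdvP [Adv quickly]] [VP [V built] [NP [Det this] [N robot]]]]] [PP [P in] [NP [Det this] [N letter]]]]]]
The trees differ in how a recursive rule is bracketed over the same span.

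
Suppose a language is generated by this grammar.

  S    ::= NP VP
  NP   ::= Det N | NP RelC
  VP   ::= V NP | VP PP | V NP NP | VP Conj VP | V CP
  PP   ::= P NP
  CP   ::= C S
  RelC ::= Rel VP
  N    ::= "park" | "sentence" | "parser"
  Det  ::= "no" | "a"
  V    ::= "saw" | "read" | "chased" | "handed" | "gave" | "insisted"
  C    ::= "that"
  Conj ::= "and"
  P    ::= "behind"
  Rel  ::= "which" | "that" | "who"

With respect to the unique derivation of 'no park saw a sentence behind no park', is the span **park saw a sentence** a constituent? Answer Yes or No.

[S [NP [Det no] [N park]] [VP [VP [V saw] [NP [Det a] [N sentence]]] [PP [P behind] [NP [Det no] [N park]]]]]
The smallest constituent containing 'park saw a sentence' is the S spanning 'no park saw a sentence behind no park'; no single node in the tree dominates exactly the given words.

No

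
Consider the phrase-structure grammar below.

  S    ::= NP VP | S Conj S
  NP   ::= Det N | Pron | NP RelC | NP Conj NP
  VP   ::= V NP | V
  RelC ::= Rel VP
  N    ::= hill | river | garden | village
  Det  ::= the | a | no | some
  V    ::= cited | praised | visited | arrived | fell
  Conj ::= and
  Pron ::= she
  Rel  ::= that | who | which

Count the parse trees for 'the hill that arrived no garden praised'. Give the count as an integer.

1

[S [NP [NP [Det the] [N hill]] [RelC [Rel that] [VP [V arrived] [NP [Det no] [N garden]]]]] [VP [V praised]]]
No rule offers an alternative attachment or grouping for any span, so this is the only derivation.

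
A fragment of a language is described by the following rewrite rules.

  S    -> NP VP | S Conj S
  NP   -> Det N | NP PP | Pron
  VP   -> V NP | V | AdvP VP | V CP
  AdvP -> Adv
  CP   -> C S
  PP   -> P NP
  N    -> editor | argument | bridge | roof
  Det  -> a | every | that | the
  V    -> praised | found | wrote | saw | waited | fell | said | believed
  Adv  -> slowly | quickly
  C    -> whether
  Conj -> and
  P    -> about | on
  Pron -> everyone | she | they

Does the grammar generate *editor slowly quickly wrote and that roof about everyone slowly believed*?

For S → NP VP, no prefix of the string parses as an NP. The alternative S rule S → S Conj S likewise has no satisfying split.

Ungrammatical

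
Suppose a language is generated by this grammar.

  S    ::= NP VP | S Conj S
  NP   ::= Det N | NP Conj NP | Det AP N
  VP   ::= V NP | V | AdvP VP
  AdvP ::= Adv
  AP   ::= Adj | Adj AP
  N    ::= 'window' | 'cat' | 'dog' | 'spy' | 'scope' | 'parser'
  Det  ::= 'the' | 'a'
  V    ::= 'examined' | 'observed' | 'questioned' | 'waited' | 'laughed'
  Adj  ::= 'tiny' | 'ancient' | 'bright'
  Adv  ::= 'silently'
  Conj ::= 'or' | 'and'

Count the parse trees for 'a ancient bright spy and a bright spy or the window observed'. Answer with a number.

The two bracketings:
[S [NP [NP [Det a] [AP [Adj ancient] [AP [Adj bright]]] [N spy]] [Conj and] [NP [NP [Det a] [AP [Adj bright]] [N spy]] [Conj or] [NP [Det the] [N window]]]] [VP [V observed]]]
[S [NP [NP [NP [Det a] [AP [Adj ancient] [AP [Adj bright]]] [N spy]] [Conj and] [NP [Det a] [AP [Adj bright]] [N spy]]] [Conj or] [NP [Det the] [N window]]] [VP [V observed]]]
The trees differ in how a recursive rule is bracketed over the same span.

2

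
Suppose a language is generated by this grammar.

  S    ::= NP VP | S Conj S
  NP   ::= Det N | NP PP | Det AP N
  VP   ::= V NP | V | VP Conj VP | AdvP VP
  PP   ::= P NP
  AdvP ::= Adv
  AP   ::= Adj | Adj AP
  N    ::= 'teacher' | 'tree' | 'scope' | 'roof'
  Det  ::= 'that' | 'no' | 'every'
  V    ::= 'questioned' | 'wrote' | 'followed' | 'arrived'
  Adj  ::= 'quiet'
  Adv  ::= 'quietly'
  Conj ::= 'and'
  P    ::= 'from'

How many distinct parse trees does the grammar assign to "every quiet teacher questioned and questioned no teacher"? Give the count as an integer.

1

[S [NP [Det every] [AP [Adj quiet]] [N teacher]] [VP [VP [V questioned]] [Conj and] [VP [V questioned] [NP [Det no] [N teacher]]]]]
No rule offers an alternative attachment or grouping for any span, so this is the only derivation.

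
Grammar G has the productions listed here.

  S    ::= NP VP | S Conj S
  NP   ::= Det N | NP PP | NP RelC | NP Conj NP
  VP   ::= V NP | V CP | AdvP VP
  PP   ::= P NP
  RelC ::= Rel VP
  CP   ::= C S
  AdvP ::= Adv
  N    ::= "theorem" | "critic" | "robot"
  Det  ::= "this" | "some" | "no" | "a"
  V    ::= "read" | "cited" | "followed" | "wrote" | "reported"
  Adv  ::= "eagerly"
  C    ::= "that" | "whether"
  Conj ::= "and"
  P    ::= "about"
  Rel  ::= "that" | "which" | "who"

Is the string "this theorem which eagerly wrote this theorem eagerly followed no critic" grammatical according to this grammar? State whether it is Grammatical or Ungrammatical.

[S [NP [NP [Det this] [N theorem]] [RelC [Rel which] [VP [AdvP [Adv eagerly]] [VP [V wrote] [NP [Det this] [N theorem]]]]]] [VP [AdvP [Adv eagerly]] [VP [V followed] [NP [Det no] [N critic]]]]]
The bracketing above is licensed at every node by one of the given productions, with S at the root.

Grammatical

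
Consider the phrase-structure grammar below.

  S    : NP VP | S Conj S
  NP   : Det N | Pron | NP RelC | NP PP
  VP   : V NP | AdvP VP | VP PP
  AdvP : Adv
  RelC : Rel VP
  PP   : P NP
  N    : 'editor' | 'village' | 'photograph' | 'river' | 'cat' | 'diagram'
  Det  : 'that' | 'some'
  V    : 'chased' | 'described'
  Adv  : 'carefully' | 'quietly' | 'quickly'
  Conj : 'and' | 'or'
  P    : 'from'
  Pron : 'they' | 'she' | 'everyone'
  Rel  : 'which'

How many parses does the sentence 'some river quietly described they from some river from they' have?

Two of the 9 distinct bracketings:
[S [NP [Det some] [N river]] [VP [AdvP [Adv quietly]] [VP [V described] [NP [NP [Pron they]] [PP [P from] [NP [NP [Det some] [N river]] [PP [P from] [NP [Pron they]]]]]]]]]
[S [NP [Det some] [N river]] [VP [AdvP [Adv quietly]] [VP [V described] [NP [NP [NP [Pron they]] [PP [P from] [NP [Det some] [N river]]]] [PP [P from] [NP [Pron they]]]]]]]
The trees differ in how a recursive rule is bracketed over the same span.

9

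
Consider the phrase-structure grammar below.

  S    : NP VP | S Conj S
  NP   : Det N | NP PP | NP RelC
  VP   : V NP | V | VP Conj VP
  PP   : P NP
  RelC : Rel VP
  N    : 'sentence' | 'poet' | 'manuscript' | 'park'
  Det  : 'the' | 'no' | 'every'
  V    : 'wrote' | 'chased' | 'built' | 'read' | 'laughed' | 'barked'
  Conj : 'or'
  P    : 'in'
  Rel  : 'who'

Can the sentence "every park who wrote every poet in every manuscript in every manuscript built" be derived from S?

Grammatical

S
  NP
    NP
      NP
        Det: every
        N: park
      RelC
        Rel: who
        VP
          V: wrote
          NP
            Det: every
            N: poet
    PP
      P: in
      NP
        NP
          Det: every
          N: manuscript
        PP
          P: in
          NP
            Det: every
            N: manuscript
  VP
    V: built
Every word is introduced by a lexical rule and the phrasal rules combine the resulting categories into a single S.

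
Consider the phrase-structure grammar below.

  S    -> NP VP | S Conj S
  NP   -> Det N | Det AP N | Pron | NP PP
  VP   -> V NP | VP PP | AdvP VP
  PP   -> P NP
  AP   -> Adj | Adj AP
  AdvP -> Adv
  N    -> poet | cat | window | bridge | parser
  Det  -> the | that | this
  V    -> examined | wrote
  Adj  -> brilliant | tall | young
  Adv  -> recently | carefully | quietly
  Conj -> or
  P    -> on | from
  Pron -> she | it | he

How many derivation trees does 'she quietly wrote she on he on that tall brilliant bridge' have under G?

Two of the 9 distinct bracketings:
[S [NP [Pron she]] [VP [VP [AdvP [Adv quietly]] [VP [V wrote] [NP [Pron she]]]] [PP [P on] [NP [NP [Pron he]] [PP [P on] [NP [Det that] [AP [Adj tall] [AP [Adj brilliant]]] [N bridge]]]]]]]
[S [NP [Pron she]] [VP [VP [VP [AdvP [Adv quietly]] [VP [V wrote] [NP [Pron she]]]] [PP [P on] [NP [Pron he]]]] [PP [P on] [NP [Det that] [AP [Adj tall] [AP [Adj brilliant]]] [N bridge]]]]]
The difference turns on whether NP → NP PP is used at the relevant span, versus an alternative expansion of NP.

9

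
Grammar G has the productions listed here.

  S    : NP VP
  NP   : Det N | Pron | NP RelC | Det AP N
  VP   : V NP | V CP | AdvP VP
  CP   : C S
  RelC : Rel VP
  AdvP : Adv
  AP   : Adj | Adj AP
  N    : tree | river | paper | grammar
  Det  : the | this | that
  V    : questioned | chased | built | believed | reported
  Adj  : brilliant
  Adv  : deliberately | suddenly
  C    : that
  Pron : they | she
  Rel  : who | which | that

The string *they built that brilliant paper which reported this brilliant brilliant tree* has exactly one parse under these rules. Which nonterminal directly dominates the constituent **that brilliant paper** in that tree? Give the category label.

[S [NP [Pron they]] [VP [V built] [NP [NP [Det that] [AP [Adj brilliant]] [N paper]] [RelC [Rel which] [VP [V reported] [NP [Det this] [AP [Adj brilliant] [AP [Adj brilliant]]] [N tree]]]]]]]
The span 'that brilliant paper' is the NP node built by NP → Det AP N.
Its mother is the NP built by NP → NP RelC.

NP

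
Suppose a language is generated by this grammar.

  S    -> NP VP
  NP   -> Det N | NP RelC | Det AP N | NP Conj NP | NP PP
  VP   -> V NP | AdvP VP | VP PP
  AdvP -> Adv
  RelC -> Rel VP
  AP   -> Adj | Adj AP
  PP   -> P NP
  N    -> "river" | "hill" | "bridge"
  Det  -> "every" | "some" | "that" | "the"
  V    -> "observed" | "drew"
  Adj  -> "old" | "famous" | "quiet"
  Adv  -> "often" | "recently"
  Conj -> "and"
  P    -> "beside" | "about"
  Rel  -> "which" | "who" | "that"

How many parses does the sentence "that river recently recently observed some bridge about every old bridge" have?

Two of the 4 distinct bracketings:
[S [NP [Det that] [N river]] [VP [AdvP [Adv recently]] [VP [AdvP [Adv recently]] [VP [V observed] [NP [NP [Det some] [N bridge]] [PP [P about] [NP [Det every] [AP [Adj old]] [N bridge]]]]]]]]
[S [NP [Det that] [N river]] [VP [AdvP [Adv recently]] [VP [AdvP [Adv recently]] [VP [VP [V observed] [NP [Det some] [N bridge]]] [PP [P about] [NP [Det every] [AP [Adj old]] [N bridge]]]]]]]
The difference turns on whether NP → NP PP is used at the relevant span, versus an alternative expansion of NP.

4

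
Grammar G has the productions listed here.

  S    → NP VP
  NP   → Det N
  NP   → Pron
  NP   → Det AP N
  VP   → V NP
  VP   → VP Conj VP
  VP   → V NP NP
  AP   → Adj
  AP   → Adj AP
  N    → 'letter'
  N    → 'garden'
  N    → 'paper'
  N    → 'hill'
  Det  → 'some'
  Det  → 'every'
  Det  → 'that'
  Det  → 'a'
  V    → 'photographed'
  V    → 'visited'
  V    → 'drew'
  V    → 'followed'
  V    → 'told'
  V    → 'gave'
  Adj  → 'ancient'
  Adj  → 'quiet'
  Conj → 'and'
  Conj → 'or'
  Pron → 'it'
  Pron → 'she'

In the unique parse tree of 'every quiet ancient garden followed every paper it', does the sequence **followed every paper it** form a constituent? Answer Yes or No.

[S [NP [Det every] [AP [Adj quiet] [AP [Adj ancient]]] [N garden]] [VP [V followed] [NP [Det every] [N paper]] [NP [Pron it]]]]
The words 'followed every paper it' are exhaustively dominated by a single VP node (built by VP → V NP NP), so they form a constituent.

Yes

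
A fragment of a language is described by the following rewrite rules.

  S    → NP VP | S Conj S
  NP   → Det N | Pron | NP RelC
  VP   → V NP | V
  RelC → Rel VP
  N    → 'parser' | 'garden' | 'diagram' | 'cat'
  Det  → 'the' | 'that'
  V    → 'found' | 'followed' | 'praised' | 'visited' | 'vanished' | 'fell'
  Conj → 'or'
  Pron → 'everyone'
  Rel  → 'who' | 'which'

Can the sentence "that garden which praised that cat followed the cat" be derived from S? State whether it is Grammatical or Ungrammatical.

S
  NP
    NP
      Det: that
      N: garden
    RelC
      Rel: which
      VP
        V: praised
        NP
          Det: that
          N: cat
  VP
    V: followed
    NP
      Det: the
      N: cat
The bracketing above is licensed at every node by one of the given productions, with S at the root.

Grammatical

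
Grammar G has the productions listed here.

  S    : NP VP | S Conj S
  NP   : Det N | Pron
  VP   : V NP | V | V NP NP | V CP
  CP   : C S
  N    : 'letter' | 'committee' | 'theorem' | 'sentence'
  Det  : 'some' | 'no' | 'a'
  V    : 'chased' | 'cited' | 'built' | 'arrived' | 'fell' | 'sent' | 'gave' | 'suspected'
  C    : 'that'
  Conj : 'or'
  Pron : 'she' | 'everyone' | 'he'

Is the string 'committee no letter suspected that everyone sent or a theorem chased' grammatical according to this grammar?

Ungrammatical

For S → NP VP, no prefix of the string parses as an NP. The alternative S rule S → S Conj S likewise has no satisfying split.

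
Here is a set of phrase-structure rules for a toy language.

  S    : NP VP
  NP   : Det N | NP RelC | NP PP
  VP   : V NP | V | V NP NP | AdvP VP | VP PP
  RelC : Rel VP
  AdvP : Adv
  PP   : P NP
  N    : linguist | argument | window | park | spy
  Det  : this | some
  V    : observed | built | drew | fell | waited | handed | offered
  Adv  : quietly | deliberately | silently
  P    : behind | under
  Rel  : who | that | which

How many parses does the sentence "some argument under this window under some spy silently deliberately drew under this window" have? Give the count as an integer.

Two of the 6 distinct bracketings:
[S [NP [NP [Det some] [N argument]] [PP [P under] [NP [NP [Det this] [N window]] [PP [P under] [NP [Det some] [N spy]]]]]] [VP [AdvP [Adv silently]] [VP [AdvP [Adv deliberately]] [VP [VP [V drew]] [PP [P under] [NP [Det this] [N window]]]]]]]
[S [NP [NP [Det some] [N argument]] [PP [P under] [NP [NP [Det this] [N window]] [PP [P under] [NP [Det some] [N spy]]]]]] [VP [AdvP [Adv silently]] [VP [VP [AdvP [Adv deliberately]] [VP [V drew]]] [PP [P under] [NP [Det this] [N window]]]]]]
The trees differ in how a recursive rule is bracketed over the same span.

6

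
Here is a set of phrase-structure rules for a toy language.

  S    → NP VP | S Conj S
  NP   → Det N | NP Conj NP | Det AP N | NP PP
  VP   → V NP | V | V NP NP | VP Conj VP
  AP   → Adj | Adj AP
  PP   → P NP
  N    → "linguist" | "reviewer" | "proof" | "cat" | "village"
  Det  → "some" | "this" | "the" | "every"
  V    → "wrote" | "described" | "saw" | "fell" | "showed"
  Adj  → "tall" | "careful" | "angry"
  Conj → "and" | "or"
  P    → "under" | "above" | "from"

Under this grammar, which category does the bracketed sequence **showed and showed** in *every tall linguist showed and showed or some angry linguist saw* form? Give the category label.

VP

[S [S [NP [Det every] [AP [Adj tall]] [N linguist]] [VP [VP [V showed]] [Conj and] [VP [V showed]]]] [Conj or] [S [NP [Det some] [AP [Adj angry]] [N linguist]] [VP [V saw]]]]
The span 'showed and showed' is the VP node built by VP → VP Conj VP.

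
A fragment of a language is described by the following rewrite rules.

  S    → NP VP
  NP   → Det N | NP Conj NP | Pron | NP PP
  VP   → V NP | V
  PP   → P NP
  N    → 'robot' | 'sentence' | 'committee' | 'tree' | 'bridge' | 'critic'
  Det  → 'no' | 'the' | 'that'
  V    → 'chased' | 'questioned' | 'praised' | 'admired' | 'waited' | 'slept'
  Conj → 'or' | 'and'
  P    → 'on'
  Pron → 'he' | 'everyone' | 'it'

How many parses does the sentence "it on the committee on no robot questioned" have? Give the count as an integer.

2

The two bracketings:
[S [NP [NP [Pron it]] [PP [P on] [NP [NP [Det the] [N committee]] [PP [P on] [NP [Det no] [N robot]]]]]] [VP [V questioned]]]
[S [NP [NP [NP [Pron it]] [PP [P on] [NP [Det the] [N committee]]]] [PP [P on] [NP [Det no] [N robot]]]] [VP [V questioned]]]
The trees differ in how a recursive rule is bracketed over the same span.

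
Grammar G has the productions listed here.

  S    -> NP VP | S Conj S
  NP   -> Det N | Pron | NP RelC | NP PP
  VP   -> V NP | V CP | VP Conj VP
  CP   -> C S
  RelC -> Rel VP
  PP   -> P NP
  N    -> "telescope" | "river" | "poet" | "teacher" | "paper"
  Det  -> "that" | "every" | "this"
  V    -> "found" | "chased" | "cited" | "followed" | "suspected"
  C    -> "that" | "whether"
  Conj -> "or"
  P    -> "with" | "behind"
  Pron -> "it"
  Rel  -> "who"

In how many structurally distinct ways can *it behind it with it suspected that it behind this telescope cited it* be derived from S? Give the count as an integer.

2

The two bracketings:
[S [NP [NP [Pron it]] [PP [P behind] [NP [NP [Pron it]] [PP [P with] [NP [Pron it]]]]]] [VP [V suspected] [CP [C that] [S [NP [NP [Pron it]] [PP [P behind] [NP [Det this] [N telescope]]]] [VP [V cited] [NP [Pron it]]]]]]]
[S [NP [NP [NP [Pron it]] [PP [P behind] [NP [Pron it]]]] [PP [P with] [NP [Pron it]]]] [VP [V suspected] [CP [C that] [S [NP [NP [Pron it]] [PP [P behind] [NP [Det this] [N telescope]]]] [VP [V cited] [NP [Pron it]]]]]]]
The trees differ in how a recursive rule is bracketed over the same span.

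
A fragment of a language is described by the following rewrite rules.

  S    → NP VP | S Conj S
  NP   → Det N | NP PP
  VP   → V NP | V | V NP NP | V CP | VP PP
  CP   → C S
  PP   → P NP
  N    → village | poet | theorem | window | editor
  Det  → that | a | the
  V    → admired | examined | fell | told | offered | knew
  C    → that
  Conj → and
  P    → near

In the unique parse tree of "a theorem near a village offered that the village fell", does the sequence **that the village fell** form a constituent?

Yes

[S [NP [NP [Det a] [N theorem]] [PP [P near] [NP [Det a] [N village]]]] [VP [V offered] [CP [C that] [S [NP [Det the] [N village]] [VP [V fell]]]]]]
The words 'that the village fell' are exhaustively dominated by a single CP node (built by CP → C S), so they form a constituent.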